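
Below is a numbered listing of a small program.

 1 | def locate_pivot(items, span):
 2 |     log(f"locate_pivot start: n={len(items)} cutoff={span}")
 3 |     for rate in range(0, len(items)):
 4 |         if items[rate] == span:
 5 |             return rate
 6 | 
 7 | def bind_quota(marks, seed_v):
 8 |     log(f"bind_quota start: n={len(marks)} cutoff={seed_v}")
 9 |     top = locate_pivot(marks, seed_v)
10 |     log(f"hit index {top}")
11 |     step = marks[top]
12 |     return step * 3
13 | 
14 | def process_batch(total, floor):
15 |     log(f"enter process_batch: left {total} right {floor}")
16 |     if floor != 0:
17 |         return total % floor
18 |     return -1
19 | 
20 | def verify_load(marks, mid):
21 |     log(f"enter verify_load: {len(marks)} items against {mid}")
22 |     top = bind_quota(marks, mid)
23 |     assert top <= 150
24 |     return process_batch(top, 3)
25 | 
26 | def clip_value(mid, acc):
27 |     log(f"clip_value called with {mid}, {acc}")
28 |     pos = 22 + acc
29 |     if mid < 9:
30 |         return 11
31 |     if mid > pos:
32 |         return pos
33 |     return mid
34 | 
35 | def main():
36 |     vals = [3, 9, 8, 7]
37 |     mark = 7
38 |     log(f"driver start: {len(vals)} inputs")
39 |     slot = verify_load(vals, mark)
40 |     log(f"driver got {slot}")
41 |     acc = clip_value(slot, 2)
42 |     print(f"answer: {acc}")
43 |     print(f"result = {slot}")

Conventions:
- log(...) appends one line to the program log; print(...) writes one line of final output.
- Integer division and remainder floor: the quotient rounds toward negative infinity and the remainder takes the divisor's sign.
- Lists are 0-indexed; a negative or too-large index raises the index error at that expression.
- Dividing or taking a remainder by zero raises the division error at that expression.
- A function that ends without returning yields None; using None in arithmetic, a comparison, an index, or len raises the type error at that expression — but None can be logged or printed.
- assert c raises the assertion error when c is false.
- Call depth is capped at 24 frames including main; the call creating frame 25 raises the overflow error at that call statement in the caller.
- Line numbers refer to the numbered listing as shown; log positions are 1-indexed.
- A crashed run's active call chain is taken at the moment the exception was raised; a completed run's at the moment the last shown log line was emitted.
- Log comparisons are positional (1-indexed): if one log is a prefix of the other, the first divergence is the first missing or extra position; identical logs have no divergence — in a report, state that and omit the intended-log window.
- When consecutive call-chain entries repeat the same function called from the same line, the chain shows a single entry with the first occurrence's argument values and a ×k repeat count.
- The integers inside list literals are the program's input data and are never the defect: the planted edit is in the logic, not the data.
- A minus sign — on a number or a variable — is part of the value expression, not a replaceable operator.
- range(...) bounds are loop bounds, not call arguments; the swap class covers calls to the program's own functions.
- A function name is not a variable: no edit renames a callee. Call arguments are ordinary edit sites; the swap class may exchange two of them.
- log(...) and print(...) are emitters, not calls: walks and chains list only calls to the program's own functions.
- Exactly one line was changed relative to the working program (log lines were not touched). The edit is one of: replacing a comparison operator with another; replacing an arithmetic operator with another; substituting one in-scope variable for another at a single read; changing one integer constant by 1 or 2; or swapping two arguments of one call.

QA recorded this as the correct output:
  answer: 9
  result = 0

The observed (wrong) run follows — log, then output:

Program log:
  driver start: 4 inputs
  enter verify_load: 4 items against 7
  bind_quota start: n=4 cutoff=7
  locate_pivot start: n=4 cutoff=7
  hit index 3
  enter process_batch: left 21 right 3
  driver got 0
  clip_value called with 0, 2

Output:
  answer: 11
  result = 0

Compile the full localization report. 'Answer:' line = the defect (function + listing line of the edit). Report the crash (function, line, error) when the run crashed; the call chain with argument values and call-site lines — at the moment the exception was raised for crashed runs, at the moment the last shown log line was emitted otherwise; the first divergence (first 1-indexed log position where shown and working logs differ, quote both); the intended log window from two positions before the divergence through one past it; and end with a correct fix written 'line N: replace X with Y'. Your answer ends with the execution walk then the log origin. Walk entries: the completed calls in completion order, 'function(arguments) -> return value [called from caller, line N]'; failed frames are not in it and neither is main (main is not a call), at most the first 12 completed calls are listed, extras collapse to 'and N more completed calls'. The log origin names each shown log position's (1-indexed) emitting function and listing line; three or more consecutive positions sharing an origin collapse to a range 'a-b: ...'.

Answer: the defect is in clip_value at line 30.
Key observation: Nothing in the log betrays the bug — only the output does.
Call chain: main -> clip_value(0, 2) (called at line 41).
First divergence: none; the two logs match at every position.
Execution walk:
  locate_pivot([3, 9, 8, 7], 7) -> 3  [called from bind_quota, line 9]
  bind_quota([3, 9, 8, 7], 7) -> 21  [called from verify_load, line 22]
  process_batch(21, 3) -> 0  [called from verify_load, line 24]
  verify_load([3, 9, 8, 7], 7) -> 0  [called from main, line 39]
  clip_value(0, 2) -> 11  [called from main, line 41]
Log origin:
  1: logged in main at line 38
  2: logged in verify_load at line 21
  3: logged in bind_quota at line 8
  4: logged in locate_pivot at line 2
  5: logged in bind_quota at line 10
  6: logged in process_batch at line 15
  7: logged in main at line 40
  8: logged in clip_value at line 27
A correct fix: line 30: replace `11` with `9`.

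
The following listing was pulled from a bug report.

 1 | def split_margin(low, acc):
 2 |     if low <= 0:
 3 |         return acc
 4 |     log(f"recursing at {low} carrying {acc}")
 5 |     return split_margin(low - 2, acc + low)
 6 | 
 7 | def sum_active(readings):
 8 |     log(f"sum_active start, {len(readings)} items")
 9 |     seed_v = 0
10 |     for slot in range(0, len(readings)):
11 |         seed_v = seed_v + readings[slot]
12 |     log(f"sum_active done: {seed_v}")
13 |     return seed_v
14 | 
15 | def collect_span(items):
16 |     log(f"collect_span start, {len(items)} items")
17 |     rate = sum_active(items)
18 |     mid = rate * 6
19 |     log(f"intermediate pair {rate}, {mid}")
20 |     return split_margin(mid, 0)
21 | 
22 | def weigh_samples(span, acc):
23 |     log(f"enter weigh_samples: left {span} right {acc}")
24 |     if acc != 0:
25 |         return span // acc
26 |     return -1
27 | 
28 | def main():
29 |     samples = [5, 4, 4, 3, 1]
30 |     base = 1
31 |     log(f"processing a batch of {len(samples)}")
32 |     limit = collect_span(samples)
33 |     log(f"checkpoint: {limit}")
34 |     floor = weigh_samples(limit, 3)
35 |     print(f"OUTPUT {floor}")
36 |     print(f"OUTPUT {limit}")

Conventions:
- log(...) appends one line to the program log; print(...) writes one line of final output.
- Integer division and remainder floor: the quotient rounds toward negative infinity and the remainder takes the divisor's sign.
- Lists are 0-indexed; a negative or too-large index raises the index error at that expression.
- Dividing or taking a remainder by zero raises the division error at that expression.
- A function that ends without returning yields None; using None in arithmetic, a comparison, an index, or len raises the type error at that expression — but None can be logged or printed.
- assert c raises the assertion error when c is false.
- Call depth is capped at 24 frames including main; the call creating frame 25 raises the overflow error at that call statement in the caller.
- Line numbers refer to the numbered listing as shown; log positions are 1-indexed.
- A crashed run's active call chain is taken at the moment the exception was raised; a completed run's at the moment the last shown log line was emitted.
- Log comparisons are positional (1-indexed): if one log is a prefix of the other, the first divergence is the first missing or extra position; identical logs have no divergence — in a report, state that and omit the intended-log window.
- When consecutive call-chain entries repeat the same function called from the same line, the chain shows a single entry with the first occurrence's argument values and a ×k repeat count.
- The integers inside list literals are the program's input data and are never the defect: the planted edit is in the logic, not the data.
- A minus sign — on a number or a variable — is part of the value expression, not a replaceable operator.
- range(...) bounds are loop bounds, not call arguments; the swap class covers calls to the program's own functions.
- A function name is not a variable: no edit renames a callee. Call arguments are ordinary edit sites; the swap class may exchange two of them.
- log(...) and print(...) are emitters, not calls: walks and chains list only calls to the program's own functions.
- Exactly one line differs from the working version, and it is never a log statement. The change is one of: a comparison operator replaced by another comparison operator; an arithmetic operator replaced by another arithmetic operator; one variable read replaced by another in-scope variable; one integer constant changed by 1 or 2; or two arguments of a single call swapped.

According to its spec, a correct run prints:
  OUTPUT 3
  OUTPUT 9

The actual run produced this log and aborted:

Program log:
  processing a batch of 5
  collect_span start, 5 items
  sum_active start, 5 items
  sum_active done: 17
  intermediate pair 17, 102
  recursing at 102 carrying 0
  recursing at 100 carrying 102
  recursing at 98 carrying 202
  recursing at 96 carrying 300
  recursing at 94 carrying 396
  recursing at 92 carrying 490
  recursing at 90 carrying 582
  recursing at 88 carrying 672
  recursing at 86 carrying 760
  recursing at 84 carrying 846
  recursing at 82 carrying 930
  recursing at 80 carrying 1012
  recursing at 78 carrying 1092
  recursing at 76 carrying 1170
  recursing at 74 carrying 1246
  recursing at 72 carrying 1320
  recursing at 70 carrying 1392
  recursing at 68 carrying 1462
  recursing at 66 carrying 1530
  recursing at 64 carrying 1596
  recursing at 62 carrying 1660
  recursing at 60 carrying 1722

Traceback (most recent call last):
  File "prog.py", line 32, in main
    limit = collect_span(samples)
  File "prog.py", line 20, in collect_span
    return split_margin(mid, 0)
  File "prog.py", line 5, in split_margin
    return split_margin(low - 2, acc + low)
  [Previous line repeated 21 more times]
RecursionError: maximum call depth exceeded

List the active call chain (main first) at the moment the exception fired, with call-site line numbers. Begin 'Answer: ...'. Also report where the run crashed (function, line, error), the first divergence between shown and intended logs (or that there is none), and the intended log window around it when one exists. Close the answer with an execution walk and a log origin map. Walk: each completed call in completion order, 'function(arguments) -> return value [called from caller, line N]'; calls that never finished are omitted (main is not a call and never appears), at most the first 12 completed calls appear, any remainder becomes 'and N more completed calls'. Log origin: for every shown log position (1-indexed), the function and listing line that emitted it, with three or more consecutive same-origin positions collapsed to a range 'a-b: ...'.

Answer: main -> collect_span (called at line 32) -> split_margin (called at line 20) -> split_margin (called at line 5) ×21.
Core observation: At log position 5 the runs split — shown 'intermediate pair 17, 102', but the working version logs 'intermediate pair 17, 5'.
Crash: split_margin, line 5, RecursionError.
First divergence: position 5 — the shown line 'intermediate pair 17, 102' should read 'intermediate pair 17, 5'.
Intended log window:
  3: sum_active start, 5 items
  4: sum_active done: 17
  5: intermediate pair 17, 5
  6: recursing at 5 carrying 0
Execution walk:
  sum_active([5, 4, 4, 3, 1]) -> 17  [called from collect_span, line 17]
Origin of each log line:
  1: from main, line 31
  2: from collect_span, line 16
  3: from sum_active, line 8
  4: from sum_active, line 12
  5: from collect_span, line 19
  6-27: from split_margin, line 4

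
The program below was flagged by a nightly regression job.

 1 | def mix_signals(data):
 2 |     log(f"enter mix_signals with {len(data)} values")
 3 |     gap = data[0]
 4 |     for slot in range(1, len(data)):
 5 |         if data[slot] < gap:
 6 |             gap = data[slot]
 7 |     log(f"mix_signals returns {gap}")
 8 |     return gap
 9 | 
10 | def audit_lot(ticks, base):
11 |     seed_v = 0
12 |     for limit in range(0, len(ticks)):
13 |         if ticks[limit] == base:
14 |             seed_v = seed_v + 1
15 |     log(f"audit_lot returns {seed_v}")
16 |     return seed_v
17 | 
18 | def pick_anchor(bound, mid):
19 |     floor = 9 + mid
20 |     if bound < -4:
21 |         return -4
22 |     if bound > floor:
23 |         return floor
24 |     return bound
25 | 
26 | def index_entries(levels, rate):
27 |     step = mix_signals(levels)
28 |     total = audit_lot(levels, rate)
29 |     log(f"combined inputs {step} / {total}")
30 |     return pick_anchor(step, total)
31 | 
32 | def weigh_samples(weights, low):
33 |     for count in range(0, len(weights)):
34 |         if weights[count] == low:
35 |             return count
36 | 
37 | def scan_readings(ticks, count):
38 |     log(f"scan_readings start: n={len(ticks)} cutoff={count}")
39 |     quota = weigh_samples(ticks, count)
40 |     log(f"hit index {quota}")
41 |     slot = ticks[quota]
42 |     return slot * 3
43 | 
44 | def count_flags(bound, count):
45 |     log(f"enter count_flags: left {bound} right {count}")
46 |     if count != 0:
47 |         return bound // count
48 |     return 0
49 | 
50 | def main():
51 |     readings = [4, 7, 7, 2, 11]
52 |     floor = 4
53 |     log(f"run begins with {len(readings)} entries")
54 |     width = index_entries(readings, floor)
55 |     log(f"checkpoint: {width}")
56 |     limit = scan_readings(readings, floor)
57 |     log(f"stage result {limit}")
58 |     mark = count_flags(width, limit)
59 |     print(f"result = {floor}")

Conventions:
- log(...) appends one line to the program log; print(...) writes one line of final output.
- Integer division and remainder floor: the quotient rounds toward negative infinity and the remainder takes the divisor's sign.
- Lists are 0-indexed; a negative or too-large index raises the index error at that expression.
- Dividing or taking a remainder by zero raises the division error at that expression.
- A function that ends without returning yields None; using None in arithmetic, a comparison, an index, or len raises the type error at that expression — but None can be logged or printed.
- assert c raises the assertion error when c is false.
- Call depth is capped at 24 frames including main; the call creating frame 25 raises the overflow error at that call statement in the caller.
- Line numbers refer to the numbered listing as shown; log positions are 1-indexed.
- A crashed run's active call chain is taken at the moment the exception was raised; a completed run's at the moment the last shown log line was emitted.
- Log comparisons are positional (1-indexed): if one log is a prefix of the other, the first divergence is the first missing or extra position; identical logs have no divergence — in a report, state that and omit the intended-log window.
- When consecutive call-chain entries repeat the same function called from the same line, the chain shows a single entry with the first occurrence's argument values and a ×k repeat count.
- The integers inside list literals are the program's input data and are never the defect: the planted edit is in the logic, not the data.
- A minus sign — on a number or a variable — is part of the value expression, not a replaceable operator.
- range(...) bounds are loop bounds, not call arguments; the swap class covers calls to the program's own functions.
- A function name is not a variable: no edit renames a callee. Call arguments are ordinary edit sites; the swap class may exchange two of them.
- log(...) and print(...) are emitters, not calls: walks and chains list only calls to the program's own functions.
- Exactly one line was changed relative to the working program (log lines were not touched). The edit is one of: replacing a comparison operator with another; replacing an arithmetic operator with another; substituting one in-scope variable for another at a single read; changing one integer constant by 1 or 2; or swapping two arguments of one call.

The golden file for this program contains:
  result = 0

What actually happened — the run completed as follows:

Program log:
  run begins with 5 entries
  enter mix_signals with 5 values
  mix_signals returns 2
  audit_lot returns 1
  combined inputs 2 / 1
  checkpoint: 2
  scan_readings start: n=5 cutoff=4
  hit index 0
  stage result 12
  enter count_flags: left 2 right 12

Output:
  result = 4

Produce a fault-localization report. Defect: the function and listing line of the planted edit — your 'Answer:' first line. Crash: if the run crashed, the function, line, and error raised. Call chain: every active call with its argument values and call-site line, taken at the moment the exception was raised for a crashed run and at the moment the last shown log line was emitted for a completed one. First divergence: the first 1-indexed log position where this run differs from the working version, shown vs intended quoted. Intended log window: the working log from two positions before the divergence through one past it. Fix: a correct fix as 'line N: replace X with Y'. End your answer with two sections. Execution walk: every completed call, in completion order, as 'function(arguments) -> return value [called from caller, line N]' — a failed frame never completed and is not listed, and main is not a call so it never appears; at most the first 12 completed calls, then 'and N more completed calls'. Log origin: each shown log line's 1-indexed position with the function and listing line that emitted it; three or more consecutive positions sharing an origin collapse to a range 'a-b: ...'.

Answer: the defect is in main at line 59.
Key fact: No log line changed; the fault shows up purely in the output.
Call chain: main -> count_flags(2, 12) (called at line 58).
First divergence: none (the log streams are identical).
Execution walk:
  mix_signals([4, 7, 7, 2, 11]) -> 2  [called from index_entries, line 27]
  audit_lot([4, 7, 7, 2, 11], 4) -> 1  [called from index_entries, line 28]
  pick_anchor(2, 1) -> 2  [called from index_entries, line 30]
  index_entries([4, 7, 7, 2, 11], 4) -> 2  [called from main, line 54]
  weigh_samples([4, 7, 7, 2, 11], 4) -> 0  [called from scan_readings, line 39]
  scan_readings([4, 7, 7, 2, 11], 4) -> 12  [called from main, line 56]
  count_flags(2, 12) -> 0  [called from main, line 58]
Log origins:
  1 — main, line 53
  2 — mix_signals, line 2
  3 — mix_signals, line 7
  4 — audit_lot, line 15
  5 — index_entries, line 29
  6 — main, line 55
  7 — scan_readings, line 38
  8 — scan_readings, line 40
  9 — main, line 57
  10 — count_flags, line 45
A correct fix: line 59: replace `floor` with `mark`.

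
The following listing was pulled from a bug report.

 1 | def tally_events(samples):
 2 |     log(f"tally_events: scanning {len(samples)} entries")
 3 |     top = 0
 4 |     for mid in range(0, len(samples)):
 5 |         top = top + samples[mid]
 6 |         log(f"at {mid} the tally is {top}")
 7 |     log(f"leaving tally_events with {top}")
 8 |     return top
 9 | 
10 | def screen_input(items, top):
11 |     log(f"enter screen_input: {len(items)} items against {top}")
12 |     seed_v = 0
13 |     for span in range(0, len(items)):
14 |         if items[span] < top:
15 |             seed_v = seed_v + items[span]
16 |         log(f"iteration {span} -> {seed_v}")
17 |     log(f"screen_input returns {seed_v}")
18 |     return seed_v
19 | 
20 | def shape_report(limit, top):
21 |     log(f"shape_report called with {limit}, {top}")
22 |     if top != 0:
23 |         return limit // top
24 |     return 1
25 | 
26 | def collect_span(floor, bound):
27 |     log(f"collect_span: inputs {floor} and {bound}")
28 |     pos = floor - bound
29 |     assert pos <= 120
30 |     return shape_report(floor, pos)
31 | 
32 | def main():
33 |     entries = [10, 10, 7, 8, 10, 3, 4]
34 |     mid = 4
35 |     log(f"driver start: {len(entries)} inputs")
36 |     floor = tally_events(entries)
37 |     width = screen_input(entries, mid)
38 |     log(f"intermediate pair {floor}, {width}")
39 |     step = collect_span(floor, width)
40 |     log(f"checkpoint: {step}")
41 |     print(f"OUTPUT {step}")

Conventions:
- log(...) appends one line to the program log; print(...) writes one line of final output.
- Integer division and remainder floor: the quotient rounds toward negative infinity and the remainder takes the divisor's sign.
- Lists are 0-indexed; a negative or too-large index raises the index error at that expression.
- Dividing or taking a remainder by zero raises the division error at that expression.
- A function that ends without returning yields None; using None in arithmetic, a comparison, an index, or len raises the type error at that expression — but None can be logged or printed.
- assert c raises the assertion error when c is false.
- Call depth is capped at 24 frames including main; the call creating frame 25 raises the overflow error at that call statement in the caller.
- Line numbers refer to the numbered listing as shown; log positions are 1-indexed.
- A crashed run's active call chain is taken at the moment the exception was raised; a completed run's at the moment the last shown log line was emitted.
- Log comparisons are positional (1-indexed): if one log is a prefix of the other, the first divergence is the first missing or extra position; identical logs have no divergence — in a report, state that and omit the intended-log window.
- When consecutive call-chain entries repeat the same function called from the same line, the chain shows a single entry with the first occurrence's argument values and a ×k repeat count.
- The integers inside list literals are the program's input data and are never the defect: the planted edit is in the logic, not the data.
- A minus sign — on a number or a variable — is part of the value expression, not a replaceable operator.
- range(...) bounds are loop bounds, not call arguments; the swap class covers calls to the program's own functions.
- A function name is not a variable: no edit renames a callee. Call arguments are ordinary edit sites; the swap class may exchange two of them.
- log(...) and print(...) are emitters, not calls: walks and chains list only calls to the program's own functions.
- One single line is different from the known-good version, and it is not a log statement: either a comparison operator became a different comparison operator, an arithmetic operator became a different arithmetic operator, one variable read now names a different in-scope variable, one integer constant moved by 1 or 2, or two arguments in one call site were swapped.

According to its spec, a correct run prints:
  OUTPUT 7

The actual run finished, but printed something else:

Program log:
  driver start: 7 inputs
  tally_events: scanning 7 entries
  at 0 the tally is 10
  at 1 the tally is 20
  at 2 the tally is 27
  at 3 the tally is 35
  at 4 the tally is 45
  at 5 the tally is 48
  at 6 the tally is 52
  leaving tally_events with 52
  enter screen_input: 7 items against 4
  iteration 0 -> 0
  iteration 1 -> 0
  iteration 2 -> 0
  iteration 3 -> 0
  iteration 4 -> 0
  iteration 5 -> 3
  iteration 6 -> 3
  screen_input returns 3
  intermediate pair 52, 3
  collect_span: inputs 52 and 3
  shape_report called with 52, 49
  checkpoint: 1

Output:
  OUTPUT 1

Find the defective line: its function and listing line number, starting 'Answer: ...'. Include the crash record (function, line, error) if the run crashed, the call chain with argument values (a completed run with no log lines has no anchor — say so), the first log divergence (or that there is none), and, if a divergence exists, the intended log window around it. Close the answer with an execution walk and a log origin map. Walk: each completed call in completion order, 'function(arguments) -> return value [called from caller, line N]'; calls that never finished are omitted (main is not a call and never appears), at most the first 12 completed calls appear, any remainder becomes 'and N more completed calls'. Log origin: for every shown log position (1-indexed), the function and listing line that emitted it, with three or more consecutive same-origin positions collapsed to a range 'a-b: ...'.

Answer: the defect is in screen_input at line 14.
Key fact: The log first diverges at position 12: the faulty run prints 'iteration 0 -> 0' where the working version prints 'iteration 0 -> 10'.
Call chain: main.
First divergence: at position 12 the run shows 'iteration 0 -> 0' where the working version logs 'iteration 0 -> 10'.
Intended log window:
  10: leaving tally_events with 52
  11: enter screen_input: 7 items against 4
  12: iteration 0 -> 10
  13: iteration 1 -> 20
Execution walk:
  tally_events([10, 10, 7, 8, 10, 3, 4]) -> 52  [called from main, line 36]
  screen_input([10, 10, 7, 8, 10, 3, 4], 4) -> 3  [called from main, line 37]
  shape_report(52, 49) -> 1  [called from collect_span, line 30]
  collect_span(52, 3) -> 1  [called from main, line 39]
Log origins:
  1: emitted by main (line 35)
  2: emitted by tally_events (line 2)
  3-9: emitted by tally_events (line 6)
  10: emitted by tally_events (line 7)
  11: emitted by screen_input (line 11)
  12-18: emitted by screen_input (line 16)
  19: emitted by screen_input (line 17)
  20: emitted by main (line 38)
  21: emitted by collect_span (line 27)
  22: emitted by shape_report (line 21)
  23: emitted by main (line 40)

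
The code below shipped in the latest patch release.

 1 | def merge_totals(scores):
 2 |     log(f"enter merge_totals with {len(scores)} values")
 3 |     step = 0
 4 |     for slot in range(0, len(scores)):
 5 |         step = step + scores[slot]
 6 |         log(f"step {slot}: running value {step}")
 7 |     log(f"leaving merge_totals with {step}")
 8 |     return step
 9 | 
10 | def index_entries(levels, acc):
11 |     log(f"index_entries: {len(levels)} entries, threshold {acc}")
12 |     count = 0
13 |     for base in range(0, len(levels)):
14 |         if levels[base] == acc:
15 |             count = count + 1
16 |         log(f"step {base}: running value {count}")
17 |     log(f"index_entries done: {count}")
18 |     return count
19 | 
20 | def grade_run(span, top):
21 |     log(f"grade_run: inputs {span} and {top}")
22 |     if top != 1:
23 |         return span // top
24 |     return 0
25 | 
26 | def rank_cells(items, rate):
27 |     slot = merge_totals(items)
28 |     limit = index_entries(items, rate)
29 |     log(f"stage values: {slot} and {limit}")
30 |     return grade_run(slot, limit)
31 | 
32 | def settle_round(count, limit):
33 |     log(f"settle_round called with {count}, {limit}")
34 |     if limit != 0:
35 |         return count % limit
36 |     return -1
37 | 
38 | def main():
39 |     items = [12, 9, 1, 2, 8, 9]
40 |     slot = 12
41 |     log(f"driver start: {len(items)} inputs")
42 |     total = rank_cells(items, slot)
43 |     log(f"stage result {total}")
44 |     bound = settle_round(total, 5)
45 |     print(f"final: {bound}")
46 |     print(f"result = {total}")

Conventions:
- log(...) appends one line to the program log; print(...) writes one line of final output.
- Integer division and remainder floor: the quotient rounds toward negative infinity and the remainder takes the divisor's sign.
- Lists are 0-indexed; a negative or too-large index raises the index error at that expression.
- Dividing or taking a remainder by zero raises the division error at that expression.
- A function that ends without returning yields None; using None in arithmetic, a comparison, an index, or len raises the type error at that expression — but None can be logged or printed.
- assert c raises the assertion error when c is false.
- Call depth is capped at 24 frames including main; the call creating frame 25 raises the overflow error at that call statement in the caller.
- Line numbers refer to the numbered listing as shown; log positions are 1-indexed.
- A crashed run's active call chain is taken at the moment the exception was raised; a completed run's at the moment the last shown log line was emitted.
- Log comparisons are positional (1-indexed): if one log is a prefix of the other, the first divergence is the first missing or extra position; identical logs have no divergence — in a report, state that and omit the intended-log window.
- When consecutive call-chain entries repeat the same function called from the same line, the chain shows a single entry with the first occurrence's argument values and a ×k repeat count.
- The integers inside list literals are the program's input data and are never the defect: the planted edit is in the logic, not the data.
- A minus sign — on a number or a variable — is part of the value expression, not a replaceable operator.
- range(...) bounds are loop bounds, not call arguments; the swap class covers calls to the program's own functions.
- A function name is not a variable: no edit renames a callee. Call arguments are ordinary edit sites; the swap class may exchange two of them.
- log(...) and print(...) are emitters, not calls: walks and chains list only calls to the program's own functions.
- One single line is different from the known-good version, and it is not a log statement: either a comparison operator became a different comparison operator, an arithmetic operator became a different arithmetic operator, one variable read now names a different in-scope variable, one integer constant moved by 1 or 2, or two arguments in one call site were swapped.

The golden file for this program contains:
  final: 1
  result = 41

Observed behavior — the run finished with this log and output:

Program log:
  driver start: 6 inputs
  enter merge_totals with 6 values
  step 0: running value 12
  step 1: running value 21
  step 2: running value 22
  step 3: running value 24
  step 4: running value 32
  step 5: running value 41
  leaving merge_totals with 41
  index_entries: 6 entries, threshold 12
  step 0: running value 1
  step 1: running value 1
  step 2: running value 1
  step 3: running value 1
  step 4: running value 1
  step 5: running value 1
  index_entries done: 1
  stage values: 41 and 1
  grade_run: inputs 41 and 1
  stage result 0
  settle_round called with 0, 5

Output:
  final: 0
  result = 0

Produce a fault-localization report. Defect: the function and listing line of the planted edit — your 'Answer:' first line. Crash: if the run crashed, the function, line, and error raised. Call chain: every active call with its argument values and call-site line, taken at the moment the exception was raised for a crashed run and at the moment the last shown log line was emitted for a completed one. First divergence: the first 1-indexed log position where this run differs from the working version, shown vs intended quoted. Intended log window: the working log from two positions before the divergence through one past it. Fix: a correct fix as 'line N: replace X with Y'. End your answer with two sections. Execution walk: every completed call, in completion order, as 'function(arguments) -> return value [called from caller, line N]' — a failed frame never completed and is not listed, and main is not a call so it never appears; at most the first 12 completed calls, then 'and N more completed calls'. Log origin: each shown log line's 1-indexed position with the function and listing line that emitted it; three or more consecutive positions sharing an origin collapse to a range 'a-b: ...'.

Answer: the defect is in grade_run at line 22.
The tell: The earliest visible damage is log position 20 — 'stage result 0' rather than the intended 'stage result 41'.
Call chain: main -> settle_round(0, 5) (called at line 44).
First divergence: position 20 — shown 'stage result 0', intended 'stage result 41'.
Intended log window:
  18: stage values: 41 and 1
  19: grade_run: inputs 41 and 1
  20: stage result 41
  21: settle_round called with 41, 5
Execution walk:
  merge_totals([12, 9, 1, 2, 8, 9]) -> 41  [called from rank_cells, line 27]
  index_entries([12, 9, 1, 2, 8, 9], 12) -> 1  [called from rank_cells, line 28]
  grade_run(41, 1) -> 0  [called from rank_cells, line 30]
  rank_cells([12, 9, 1, 2, 8, 9], 12) -> 0  [called from main, line 42]
  settle_round(0, 5) -> 0  [called from main, line 44]
Origin of each log line:
  1: from main, line 41
  2: from merge_totals, line 2
  3-8: from merge_totals, line 6
  9: from merge_totals, line 7
  10: from index_entries, line 11
  11-16: from index_entries, line 16
  17: from index_entries, line 17
  18: from rank_cells, line 29
  19: from grade_run, line 21
  20: from main, line 43
  21: from settle_round, line 33
A correct fix: line 22: replace `1` with `0`.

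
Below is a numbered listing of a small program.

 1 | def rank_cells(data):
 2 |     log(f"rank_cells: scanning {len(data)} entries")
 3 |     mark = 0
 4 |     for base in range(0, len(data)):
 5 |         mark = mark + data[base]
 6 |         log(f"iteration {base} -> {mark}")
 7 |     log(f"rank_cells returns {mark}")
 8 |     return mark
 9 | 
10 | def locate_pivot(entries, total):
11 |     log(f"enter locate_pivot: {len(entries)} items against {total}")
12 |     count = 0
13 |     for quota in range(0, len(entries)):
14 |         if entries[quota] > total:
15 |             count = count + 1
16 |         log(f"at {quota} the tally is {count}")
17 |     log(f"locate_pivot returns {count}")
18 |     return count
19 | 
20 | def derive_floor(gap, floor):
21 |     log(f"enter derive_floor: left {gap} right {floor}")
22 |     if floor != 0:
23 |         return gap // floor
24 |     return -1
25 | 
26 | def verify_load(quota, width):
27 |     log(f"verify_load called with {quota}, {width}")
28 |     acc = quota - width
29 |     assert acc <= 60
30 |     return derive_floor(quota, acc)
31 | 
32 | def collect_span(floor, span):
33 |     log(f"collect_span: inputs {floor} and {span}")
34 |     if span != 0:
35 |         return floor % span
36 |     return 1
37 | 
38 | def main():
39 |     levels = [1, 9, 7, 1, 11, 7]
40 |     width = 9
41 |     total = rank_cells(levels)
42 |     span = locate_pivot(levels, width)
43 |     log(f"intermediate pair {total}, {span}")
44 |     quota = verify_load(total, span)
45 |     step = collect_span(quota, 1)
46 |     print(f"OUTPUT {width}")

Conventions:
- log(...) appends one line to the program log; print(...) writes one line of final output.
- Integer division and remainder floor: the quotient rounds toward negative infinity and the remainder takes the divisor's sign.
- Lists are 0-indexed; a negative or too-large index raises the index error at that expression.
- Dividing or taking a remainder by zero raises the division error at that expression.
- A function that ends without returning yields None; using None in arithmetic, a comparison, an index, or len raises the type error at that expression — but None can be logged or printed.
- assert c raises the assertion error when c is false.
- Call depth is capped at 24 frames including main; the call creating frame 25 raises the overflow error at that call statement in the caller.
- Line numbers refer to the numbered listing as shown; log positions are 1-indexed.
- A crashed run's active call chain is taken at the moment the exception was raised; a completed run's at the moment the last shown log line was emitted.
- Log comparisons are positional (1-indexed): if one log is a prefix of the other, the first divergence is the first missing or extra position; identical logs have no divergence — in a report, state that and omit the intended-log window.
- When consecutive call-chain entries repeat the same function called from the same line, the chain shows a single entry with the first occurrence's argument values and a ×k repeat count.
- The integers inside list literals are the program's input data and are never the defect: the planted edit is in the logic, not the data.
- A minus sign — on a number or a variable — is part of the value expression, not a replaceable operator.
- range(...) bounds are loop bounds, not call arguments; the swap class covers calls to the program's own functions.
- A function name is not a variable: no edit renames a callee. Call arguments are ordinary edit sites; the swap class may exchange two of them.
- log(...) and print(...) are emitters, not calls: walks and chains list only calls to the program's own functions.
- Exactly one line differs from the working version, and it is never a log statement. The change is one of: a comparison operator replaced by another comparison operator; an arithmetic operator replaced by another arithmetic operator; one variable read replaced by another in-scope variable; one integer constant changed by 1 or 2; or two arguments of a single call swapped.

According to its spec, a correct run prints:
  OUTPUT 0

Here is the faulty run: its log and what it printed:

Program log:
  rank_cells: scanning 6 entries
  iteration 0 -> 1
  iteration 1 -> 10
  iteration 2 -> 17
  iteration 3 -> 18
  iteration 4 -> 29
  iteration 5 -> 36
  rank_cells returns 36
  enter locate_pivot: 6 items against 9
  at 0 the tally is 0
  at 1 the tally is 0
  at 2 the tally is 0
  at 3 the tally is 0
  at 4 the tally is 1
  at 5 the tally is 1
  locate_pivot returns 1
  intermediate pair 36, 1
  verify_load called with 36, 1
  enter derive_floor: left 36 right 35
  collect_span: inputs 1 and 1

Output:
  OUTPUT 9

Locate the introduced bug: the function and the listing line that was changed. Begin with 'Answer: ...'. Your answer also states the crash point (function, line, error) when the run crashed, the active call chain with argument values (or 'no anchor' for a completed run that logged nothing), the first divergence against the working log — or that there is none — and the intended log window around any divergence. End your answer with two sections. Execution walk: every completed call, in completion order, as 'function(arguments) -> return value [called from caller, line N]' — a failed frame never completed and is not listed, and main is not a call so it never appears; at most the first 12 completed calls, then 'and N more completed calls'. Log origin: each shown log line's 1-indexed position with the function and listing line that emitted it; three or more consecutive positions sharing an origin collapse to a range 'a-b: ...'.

Answer: the defect is in main at line 46.
Core observation: Nothing in the log betrays the bug — only the output does.
Call chain: main -> collect_span(1, 1) (called at line 45).
First divergence: none; the two logs match at every position.
Execution walk:
  rank_cells([1, 9, 7, 1, 11, 7]) -> 36  [called from main, line 41]
  locate_pivot([1, 9, 7, 1, 11, 7], 9) -> 1  [called from main, line 42]
  derive_floor(36, 35) -> 1  [called from verify_load, line 30]
  verify_load(36, 1) -> 1  [called from main, line 44]
  collect_span(1, 1) -> 0  [called from main, line 45]
Log line origins:
  1: from rank_cells, line 2
  2-7: from rank_cells, line 6
  8: from rank_cells, line 7
  9: from locate_pivot, line 11
  10-15: from locate_pivot, line 16
  16: from locate_pivot, line 17
  17: from main, line 43
  18: from verify_load, line 27
  19: from derive_floor, line 21
  20: from collect_span, line 33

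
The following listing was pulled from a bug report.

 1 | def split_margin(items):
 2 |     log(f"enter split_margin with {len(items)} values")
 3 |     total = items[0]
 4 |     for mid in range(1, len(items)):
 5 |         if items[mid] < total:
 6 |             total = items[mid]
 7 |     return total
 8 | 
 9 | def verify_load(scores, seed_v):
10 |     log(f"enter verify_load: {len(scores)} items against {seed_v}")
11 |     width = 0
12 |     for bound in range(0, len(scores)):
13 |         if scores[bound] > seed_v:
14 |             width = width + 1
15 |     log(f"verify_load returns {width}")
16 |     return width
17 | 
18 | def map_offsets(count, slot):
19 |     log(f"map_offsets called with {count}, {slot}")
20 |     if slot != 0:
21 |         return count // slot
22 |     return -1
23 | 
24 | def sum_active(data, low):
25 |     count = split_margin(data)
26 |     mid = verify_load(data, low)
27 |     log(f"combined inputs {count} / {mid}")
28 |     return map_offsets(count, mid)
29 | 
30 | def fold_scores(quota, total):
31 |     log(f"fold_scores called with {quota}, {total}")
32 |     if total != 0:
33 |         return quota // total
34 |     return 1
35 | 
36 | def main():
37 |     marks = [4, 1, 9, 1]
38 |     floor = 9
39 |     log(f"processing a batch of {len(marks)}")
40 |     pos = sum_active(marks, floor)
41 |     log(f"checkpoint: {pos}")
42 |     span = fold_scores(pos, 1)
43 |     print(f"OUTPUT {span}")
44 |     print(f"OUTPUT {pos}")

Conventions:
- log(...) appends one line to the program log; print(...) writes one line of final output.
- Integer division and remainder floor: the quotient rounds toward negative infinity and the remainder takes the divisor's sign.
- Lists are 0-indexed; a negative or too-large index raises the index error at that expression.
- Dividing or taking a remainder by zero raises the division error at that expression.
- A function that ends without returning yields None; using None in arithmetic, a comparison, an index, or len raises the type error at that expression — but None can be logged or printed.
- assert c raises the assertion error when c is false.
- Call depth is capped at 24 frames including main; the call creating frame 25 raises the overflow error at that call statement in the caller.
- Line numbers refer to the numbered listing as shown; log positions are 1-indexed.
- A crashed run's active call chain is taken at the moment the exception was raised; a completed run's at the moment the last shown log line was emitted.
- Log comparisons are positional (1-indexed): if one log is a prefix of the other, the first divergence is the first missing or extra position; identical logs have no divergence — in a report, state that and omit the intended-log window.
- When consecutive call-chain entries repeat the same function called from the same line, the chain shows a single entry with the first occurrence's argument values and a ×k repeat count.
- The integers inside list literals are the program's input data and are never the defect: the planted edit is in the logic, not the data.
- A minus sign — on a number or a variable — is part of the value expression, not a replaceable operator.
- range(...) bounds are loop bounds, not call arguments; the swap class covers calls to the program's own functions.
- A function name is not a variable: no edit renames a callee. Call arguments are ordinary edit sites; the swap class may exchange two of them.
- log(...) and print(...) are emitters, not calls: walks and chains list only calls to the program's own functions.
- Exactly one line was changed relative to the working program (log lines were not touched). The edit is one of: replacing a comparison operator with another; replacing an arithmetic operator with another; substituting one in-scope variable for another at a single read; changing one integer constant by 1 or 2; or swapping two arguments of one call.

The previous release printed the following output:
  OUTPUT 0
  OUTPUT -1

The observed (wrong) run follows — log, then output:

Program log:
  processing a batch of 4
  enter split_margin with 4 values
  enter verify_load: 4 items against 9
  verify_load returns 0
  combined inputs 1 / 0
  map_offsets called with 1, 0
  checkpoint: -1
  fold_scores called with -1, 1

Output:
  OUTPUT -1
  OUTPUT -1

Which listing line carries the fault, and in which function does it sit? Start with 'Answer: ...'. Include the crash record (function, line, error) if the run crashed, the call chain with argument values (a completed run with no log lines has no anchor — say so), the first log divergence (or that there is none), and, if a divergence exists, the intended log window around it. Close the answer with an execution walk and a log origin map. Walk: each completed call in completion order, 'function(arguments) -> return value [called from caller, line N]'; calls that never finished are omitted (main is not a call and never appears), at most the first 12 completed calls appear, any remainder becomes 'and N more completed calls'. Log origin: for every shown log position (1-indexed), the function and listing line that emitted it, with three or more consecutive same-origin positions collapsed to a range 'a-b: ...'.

Answer: the defect is in fold_scores at line 33.
Key observation: No log line changed; the fault shows up purely in the output.
Call chain: main -> fold_scores(-1, 1) (called at line 42).
First divergence: none; the two logs match at every position.
Execution walk:
  split_margin([4, 1, 9, 1]) -> 1  [called from sum_active, line 25]
  verify_load([4, 1, 9, 1], 9) -> 0  [called from sum_active, line 26]
  map_offsets(1, 0) -> -1  [called from sum_active, line 28]
  sum_active([4, 1, 9, 1], 9) -> -1  [called from main, line 40]
  fold_scores(-1, 1) -> -1  [called from main, line 42]
Log origin:
  1: from main, line 39
  2: from split_margin, line 2
  3: from verify_load, line 10
  4: from verify_load, line 15
  5: from sum_active, line 27
  6: from map_offsets, line 19
  7: from main, line 41
  8: from fold_scores, line 31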